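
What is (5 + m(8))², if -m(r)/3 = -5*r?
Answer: 15625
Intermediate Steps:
m(r) = 15*r (m(r) = -(-15)*r = 15*r)
(5 + m(8))² = (5 + 15*8)² = (5 + 120)² = 125² = 15625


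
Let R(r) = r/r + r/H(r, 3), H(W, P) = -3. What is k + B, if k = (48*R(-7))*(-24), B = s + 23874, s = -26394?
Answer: -6360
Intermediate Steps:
R(r) = 1 - r/3 (R(r) = r/r + r/(-3) = 1 + r*(-⅓) = 1 - r/3)
B = -2520 (B = -26394 + 23874 = -2520)
k = -3840 (k = (48*(1 - ⅓*(-7)))*(-24) = (48*(1 + 7/3))*(-24) = (48*(10/3))*(-24) = 160*(-24) = -3840)
k + B = -3840 - 2520 = -6360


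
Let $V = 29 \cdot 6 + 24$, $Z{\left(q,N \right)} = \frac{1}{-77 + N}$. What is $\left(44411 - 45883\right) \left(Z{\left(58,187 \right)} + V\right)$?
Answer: $- \frac{16030816}{55} \approx -2.9147 \cdot 10^{5}$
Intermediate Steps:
$V = 198$ ($V = 174 + 24 = 198$)
$\left(44411 - 45883\right) \left(Z{\left(58,187 \right)} + V\right) = \left(44411 - 45883\right) \left(\frac{1}{-77 + 187} + 198\right) = - 1472 \left(\frac{1}{110} + 198\right) = \left(-1472\right) \frac{21781}{110} = - \frac{16030816}{55}$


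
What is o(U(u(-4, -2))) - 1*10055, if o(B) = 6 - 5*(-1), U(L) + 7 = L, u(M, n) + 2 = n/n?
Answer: -10044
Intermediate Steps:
u(M, n) = -1 (u(M, n) = -2 + n/n = -2 + 1 = -1)
U(L) = -7 + L
o(B) = 11 (o(B) = 6 + 5 = 11)
o(U(u(-4, -2))) - 1*10055 = 11 - 1*10055 = 11 - 10055 = -10044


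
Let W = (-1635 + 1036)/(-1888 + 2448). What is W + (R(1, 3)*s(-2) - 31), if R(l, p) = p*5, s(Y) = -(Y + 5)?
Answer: -43159/560 ≈ -77.070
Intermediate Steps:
s(Y) = -5 - Y (s(Y) = -(5 + Y) = -5 - Y)
R(l, p) = 5*p
W = -599/560 ≈ -1.0696
W + (R(1, 3)*s(-2) - 31) = -599/560 + ((5*3)*(-5 - 1*(-2)) - 31) = -599/560 + (15*(-5 + 2) - 31) = -599/560 + (15*(-3) - 31) = -599/560 + (-45 - 31) = -599/560 - 76 = -43159/560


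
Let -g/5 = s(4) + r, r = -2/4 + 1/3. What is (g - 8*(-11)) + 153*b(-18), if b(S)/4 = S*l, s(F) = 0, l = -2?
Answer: 132725/6 ≈ 22121.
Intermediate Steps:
r = -⅙ (r = -2*¼ + 1*(⅓) = -½ + ⅓ = -⅙ ≈ -0.16667)
g = ⅚ (g = -5*(0 - ⅙) = -5*(-⅙) = ⅚ ≈ 0.83333)
b(S) = -8*S (b(S) = 4*(S*(-2)) = 4*(-2*S) = -8*S)
(g - 8*(-11)) + 153*b(-18) = (⅚ - 8*(-11)) + 153*(-8*(-18)) = (⅚ + 88) + 153*144 = 533/6 + 22032 = 132725/6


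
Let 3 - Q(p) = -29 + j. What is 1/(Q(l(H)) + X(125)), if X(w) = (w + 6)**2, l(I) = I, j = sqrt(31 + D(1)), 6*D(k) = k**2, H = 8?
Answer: 9378/161235937 + sqrt(1122)/1773595307 ≈ 5.8182e-5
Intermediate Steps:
D(k) = k**2/6
j = sqrt(1122)/6 (j = sqrt(31 + (1/6)*1**2) = sqrt(31 + (1/6)*1) = sqrt(31 + 1/6) = sqrt(187/6) = sqrt(1122)/6 ≈ 5.5827)
X(w) = (6 + w)**2
Q(p) = 32 - sqrt(1122)/6 (Q(p) = 3 - (-29 + sqrt(1122)/6) = 3 + (29 - sqrt(1122)/6) = 32 - sqrt(1122)/6)
1/(Q(l(H)) + X(125)) = 1/((32 - sqrt(1122)/6) + (6 + 125)**2) = 1/((32 - sqrt(1122)/6) + 131**2) = 1/((32 - sqrt(1122)/6) + 17161) = 1/(17193 - sqrt(1122)/6)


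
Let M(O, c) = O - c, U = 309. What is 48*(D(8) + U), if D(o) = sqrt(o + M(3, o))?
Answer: 14832 + 48*sqrt(3) ≈ 14915.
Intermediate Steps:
D(o) = sqrt(3) (D(o) = sqrt(o + (3 - o)) = sqrt(3))
48*(D(8) + U) = 48*(sqrt(3) + 309) = 48*(309 + sqrt(3)) = 14832 + 48*sqrt(3)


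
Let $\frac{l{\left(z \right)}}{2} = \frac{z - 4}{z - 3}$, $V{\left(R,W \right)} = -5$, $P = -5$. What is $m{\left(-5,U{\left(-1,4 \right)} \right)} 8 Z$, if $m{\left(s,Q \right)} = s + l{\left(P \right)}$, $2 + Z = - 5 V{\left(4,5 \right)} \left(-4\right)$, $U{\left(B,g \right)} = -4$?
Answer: $2244$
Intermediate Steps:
$Z = -102$ ($Z = -2 + \left(-5\right) \left(-5\right) \left(-4\right) = -2 + 25 \left(-4\right) = -2 - 100 = -102$)
$l{\left(z \right)} = \frac{2 \left(-4 + z\right)}{-3 + z}$ ($l{\left(z \right)} = 2 \frac{z - 4}{z - 3} = 2 \frac{-4 + z}{-3 + z} = \frac{2 \left(-4 + z\right)}{-3 + z}$)
$m{\left(s,Q \right)} = \frac{9}{4} + s$ ($m{\left(s,Q \right)} = s + \frac{2 \left(-4 - 5\right)}{-3 - 5} = s + 2 \frac{1}{-8} \left(-9\right) = s + 2 \left(- \frac{1}{8}\right) \left(-9\right) = s + \frac{9}{4} = \frac{9}{4} + s$)
$m{\left(-5,U{\left(-1,4 \right)} \right)} 8 Z = \left(\frac{9}{4} - 5\right) 8 \left(-102\right) = \left(- \frac{11}{4}\right) 8 \left(-102\right) = \left(-22\right) \left(-102\right) = 2244$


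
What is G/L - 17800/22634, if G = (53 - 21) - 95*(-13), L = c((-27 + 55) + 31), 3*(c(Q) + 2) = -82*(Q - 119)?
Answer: -34223/2648178 ≈ -0.012923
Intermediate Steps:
c(Q) = 9752/3 - 82*Q/3 (c(Q) = -2 + (-82*(Q - 119))/3 = -2 + (-82*(-119 + Q))/3 = -2 + (9758 - 82*Q)/3 = -2 + (9758/3 - 82*Q/3) = 9752/3 - 82*Q/3)
L = 1638 (L = 9752/3 - 82*((-27 + 55) + 31)/3 = 9752/3 - 82*(28 + 31)/3 = 9752/3 - 82/3*59 = 9752/3 - 4838/3 = 1638)
G = 1267 (G = 32 + 1235 = 1267)
G/L - 17800/22634 = 1267/1638 - 17800/22634 = 1267*(1/1638) - 17800*1/22634 = 181/234 - 8900/11317 = -34223/2648178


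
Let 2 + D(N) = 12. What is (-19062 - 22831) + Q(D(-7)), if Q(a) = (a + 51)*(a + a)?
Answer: -40673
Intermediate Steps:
D(N) = 10 (D(N) = -2 + 12 = 10)
Q(a) = 2*a*(51 + a) (Q(a) = (51 + a)*(2*a) = 2*a*(51 + a))
(-19062 - 22831) + Q(D(-7)) = (-19062 - 22831) + 2*10*(51 + 10) = -41893 + 2*10*61 = -41893 + 1220 = -40673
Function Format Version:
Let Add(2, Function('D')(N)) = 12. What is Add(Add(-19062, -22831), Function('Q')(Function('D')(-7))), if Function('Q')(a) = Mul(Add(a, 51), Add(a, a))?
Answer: -40673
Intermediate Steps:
Function('D')(N) = 10 (Function('D')(N) = Add(-2, 12) = 10)
Function('Q')(a) = Mul(2, a, Add(51, a)) (Function('Q')(a) = Mul(Add(51, a), Mul(2, a)) = Mul(2, a, Add(51, a)))
Add(Add(-19062, -22831), Function('Q')(Function('D')(-7))) = Add(Add(-19062, -22831), Mul(2, 10, Add(51, 10))) = Add(-41893, Mul(2, 10, 61)) = Add(-41893, 1220) = -40673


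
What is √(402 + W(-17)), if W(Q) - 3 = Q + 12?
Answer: 20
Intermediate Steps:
W(Q) = 15 + Q (W(Q) = 3 + (Q + 12) = 3 + (12 + Q) = 15 + Q)
√(402 + W(-17)) = √(402 + (15 - 17)) = √(402 - 2) = √400 = 20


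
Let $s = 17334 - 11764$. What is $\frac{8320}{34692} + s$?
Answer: $\frac{48310690}{8673} \approx 5570.2$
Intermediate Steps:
$s = 5570$ ($s = 17334 - 11764 = 5570$)
$\frac{8320}{34692} + s = \frac{8320}{34692} + 5570 = 8320 \cdot \frac{1}{34692} + 5570 = \frac{2080}{8673} + 5570 = \frac{48310690}{8673}$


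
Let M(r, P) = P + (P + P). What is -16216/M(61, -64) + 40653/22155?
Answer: 15294619/177240 ≈ 86.293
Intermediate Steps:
M(r, P) = 3*P (M(r, P) = P + 2*P = 3*P)
-16216/M(61, -64) + 40653/22155 = -16216/(3*(-64)) + 40653/22155 = -16216/(-192) + 40653*(1/22155) = -16216*(-1/192) + 13551/7385 = 2027/24 + 13551/7385 = 15294619/177240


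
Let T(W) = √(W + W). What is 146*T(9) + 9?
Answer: 9 + 438*√2 ≈ 628.43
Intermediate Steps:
T(W) = √2*√W (T(W) = √(2*W) = √2*√W)
146*T(9) + 9 = 146*(√2*√9) + 9 = 146*(√2*3) + 9 = 146*(3*√2) + 9 = 438*√2 + 9 = 9 + 438*√2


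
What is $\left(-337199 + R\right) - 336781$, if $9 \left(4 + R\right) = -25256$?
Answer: $- \frac{6091112}{9} \approx -6.7679 \cdot 10^{5}$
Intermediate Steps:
$R = - \frac{25292}{9}$ ($R = -4 + \frac{1}{9} \left(-25256\right) = -4 - \frac{25256}{9} = - \frac{25292}{9} \approx -2810.2$)
$\left(-337199 + R\right) - 336781 = \left(-337199 - \frac{25292}{9}\right) - 336781 = - \frac{3060083}{9} - 336781 = - \frac{6091112}{9}$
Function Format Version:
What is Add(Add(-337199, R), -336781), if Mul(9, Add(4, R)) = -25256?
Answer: Rational(-6091112, 9) ≈ -6.7679e+5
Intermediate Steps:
R = Rational(-25292, 9) (R = Add(-4, Mul(Rational(1, 9), -25256)) = Add(-4, Rational(-25256, 9)) = Rational(-25292, 9) ≈ -2810.2)
Add(Add(-337199, R), -336781) = Add(Add(-337199, Rational(-25292, 9)), -336781) = Add(Rational(-3060083, 9), -336781) = Rational(-6091112, 9)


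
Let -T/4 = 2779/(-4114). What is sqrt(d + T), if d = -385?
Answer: I*sqrt(13368579)/187 ≈ 19.552*I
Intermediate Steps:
T = 5558/2057 (T = -11116/(-4114) = -11116*(-1)/4114 = -4*(-2779/4114) = 5558/2057 ≈ 2.7020)
sqrt(d + T) = sqrt(-385 + 5558/2057) = sqrt(-786387/2057) = I*sqrt(13368579)/187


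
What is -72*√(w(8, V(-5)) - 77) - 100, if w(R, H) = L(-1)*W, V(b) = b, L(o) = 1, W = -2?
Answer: -100 - 72*I*√79 ≈ -100.0 - 639.95*I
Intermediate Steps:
w(R, H) = -2 (w(R, H) = 1*(-2) = -2)
-72*√(w(8, V(-5)) - 77) - 100 = -72*√(-2 - 77) - 100 = -72*I*√79 - 100 = -100 - 72*I*√79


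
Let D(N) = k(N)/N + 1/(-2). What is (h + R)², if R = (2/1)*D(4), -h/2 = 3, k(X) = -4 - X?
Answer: 121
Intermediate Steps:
D(N) = -½ + (-4 - N)/N (D(N) = (-4 - N)/N + 1/(-2) = (-4 - N)/N + 1*(-½) = (-4 - N)/N - ½ = -½ + (-4 - N)/N)
h = -6 (h = -2*3 = -6)
R = -5 (R = (2/1)*(-3/2 - 4/4) = (2*1)*(-3/2 - 4*¼) = 2*(-3/2 - 1) = 2*(-5/2) = -5)
(h + R)² = (-6 - 5)² = (-11)² = 121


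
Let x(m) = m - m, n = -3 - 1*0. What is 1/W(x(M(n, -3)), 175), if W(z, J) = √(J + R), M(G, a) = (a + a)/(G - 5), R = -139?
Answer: ⅙ ≈ 0.16667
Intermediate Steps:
n = -3 (n = -3 + 0 = -3)
M(G, a) = 2*a/(-5 + G) (M(G, a) = (2*a)/(-5 + G) = 2*a/(-5 + G))
x(m) = 0
W(z, J) = √(-139 + J) (W(z, J) = √(J - 139) = √(-139 + J))
1/W(x(M(n, -3)), 175) = 1/(√(-139 + 175)) = 1/(√36) = 1/6 = ⅙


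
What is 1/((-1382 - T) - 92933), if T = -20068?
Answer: -1/74247 ≈ -1.3469e-5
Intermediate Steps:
1/((-1382 - T) - 92933) = 1/((-1382 - 1*(-20068)) - 92933) = 1/((-1382 + 20068) - 92933) = 1/(18686 - 92933) = 1/(-74247) = -1/74247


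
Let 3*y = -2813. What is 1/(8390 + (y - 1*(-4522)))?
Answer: 3/35923 ≈ 8.3512e-5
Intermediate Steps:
y = -2813/3 (y = (1/3)*(-2813) = -2813/3 ≈ -937.67)
1/(8390 + (y - 1*(-4522))) = 1/(8390 + (-2813/3 - 1*(-4522))) = 1/(8390 + (-2813/3 + 4522)) = 1/(8390 + 10753/3) = 1/(35923/3) = 3/35923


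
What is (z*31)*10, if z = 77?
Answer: 23870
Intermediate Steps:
(z*31)*10 = (77*31)*10 = 2387*10 = 23870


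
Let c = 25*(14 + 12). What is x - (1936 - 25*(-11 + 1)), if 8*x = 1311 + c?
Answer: -15527/8 ≈ -1940.9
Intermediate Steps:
c = 650 (c = 25*26 = 650)
x = 1961/8 (x = (1311 + 650)/8 = (⅛)*1961 = 1961/8 ≈ 245.13)
x - (1936 - 25*(-11 + 1)) = 1961/8 - (1936 - 25*(-11 + 1)) = 1961/8 - (1936 - 25*(-10)) = 1961/8 - (1936 - 1*(-250)) = 1961/8 - (1936 + 250) = 1961/8 - 1*2186 = 1961/8 - 2186 = -15527/8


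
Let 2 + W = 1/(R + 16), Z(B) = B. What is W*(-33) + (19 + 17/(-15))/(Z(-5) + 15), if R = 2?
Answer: 9893/150 ≈ 65.953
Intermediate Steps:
W = -35/18 (W = -2 + 1/(2 + 16) = -2 + 1/18 = -35/18 ≈ -1.9444)
W*(-33) + (19 + 17/(-15))/(Z(-5) + 15) = -35/18*(-33) + (19 + 17/(-15))/(-5 + 15) = 385/6 + (19 + 17*(-1/15))/10 = 385/6 + (19 - 17/15)*(⅒) = 385/6 + (268/15)*(⅒) = 385/6 + 134/75 = 9893/150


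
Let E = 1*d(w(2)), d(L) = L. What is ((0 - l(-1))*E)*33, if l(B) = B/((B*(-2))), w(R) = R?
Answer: 33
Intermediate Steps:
E = 2 (E = 1*2 = 2)
l(B) = -½ (l(B) = B/((-2*B)) = B*(-1/(2*B)) = -½)
((0 - l(-1))*E)*33 = ((0 - 1*(-½))*2)*33 = ((0 + ½)*2)*33 = ((½)*2)*33 = 1*33 = 33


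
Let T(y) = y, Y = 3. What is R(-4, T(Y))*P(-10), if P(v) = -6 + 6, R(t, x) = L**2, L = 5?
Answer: 0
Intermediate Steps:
R(t, x) = 25 (R(t, x) = 5**2 = 25)
P(v) = 0
R(-4, T(Y))*P(-10) = 25*0 = 0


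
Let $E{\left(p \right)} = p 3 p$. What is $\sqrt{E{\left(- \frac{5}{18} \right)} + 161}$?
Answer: $\frac{\sqrt{52239}}{18} \approx 12.698$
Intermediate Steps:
$E{\left(p \right)} = 3 p^{2}$ ($E{\left(p \right)} = 3 p p = 3 p^{2}$)
$\sqrt{E{\left(- \frac{5}{18} \right)} + 161} = \sqrt{3 \left(- \frac{5}{18}\right)^{2} + 161} = \sqrt{3 \cdot \frac{25}{324} + 161} = \sqrt{\frac{25}{108} + 161} = \sqrt{\frac{17413}{108}} = \frac{\sqrt{52239}}{18}$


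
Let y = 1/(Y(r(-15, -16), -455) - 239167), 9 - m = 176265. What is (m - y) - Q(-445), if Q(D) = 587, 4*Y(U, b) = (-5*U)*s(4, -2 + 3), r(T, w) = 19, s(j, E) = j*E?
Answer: -42311809865/239262 ≈ -1.7684e+5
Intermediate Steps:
s(j, E) = E*j
m = -176256 (m = 9 - 1*176265 = 9 - 176265 = -176256)
Y(U, b) = -5*U (Y(U, b) = ((-5*U)*((-2 + 3)*4))/4 = ((-5*U)*(1*4))/4 = (-5*U*4)/4 = (-20*U)/4 = -5*U)
y = -1/239262 (y = 1/(-5*19 - 239167) = 1/(-95 - 239167) = 1/(-239262) = -1/239262 ≈ -4.1795e-6)
(m - y) - Q(-445) = (-176256 - 1*(-1/239262)) - 1*587 = (-176256 + 1/239262) - 587 = -42171363071/239262 - 587 = -42311809865/239262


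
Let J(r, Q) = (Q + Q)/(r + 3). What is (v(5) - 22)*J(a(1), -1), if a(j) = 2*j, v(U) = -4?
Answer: 52/5 ≈ 10.400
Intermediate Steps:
J(r, Q) = 2*Q/(3 + r) (J(r, Q) = (2*Q)/(3 + r) = 2*Q/(3 + r))
(v(5) - 22)*J(a(1), -1) = (-4 - 22)*(2*(-1)/(3 + 2*1)) = -52*(-1)/(3 + 2) = -52*(-1)/5 = -26*(-⅖) = 52/5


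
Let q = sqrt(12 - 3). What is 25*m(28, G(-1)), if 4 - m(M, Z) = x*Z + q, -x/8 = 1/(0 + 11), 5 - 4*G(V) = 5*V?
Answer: 775/11 ≈ 70.455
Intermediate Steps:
G(V) = 5/4 - 5*V/4
x = -8/11 (x = -8/(0 + 11) = -8/11 ≈ -0.72727)
q = 3 (q = sqrt(9) = 3)
m(M, Z) = 1 + 8*Z/11 (m(M, Z) = 4 - (-8*Z/11 + 3) = 4 - (3 - 8*Z/11) = 4 + (-3 + 8*Z/11) = 1 + 8*Z/11)
25*m(28, G(-1)) = 25*(1 + 8*(5/4 - 5/4*(-1))/11) = 25*(1 + 8*(5/4 + 5/4)/11) = 25*(1 + (8/11)*(5/2)) = 25*(1 + 20/11) = 25*(31/11) = 775/11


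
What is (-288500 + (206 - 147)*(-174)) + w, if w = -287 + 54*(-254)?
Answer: -312769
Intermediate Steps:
w = -14003 (w = -287 - 13716 = -14003)
(-288500 + (206 - 147)*(-174)) + w = (-288500 + (206 - 147)*(-174)) - 14003 = (-288500 + 59*(-174)) - 14003 = (-288500 - 10266) - 14003 = -298766 - 14003 = -312769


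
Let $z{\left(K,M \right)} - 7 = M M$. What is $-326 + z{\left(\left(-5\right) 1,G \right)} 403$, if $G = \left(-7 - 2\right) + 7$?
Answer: $4107$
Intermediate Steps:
$G = -2$ ($G = -9 + 7 = -2$)
$z{\left(K,M \right)} = 7 + M^{2}$ ($z{\left(K,M \right)} = 7 + M M = 7 + M^{2}$)
$-326 + z{\left(\left(-5\right) 1,G \right)} 403 = -326 + \left(7 + \left(-2\right)^{2}\right) 403 = -326 + \left(7 + 4\right) 403 = -326 + 11 \cdot 403 = -326 + 4433 = 4107$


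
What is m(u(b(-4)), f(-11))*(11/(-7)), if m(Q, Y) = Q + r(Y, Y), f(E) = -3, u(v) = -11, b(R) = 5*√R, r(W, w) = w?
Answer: 22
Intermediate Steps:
m(Q, Y) = Q + Y
m(u(b(-4)), f(-11))*(11/(-7)) = (-11 - 3)*(11/(-7)) = -154*(-1)/7 = -14*(-11/7) = 22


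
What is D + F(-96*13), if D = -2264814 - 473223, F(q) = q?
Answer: -2739285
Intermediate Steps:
D = -2738037
D + F(-96*13) = -2738037 - 96*13 = -2738037 - 1248 = -2739285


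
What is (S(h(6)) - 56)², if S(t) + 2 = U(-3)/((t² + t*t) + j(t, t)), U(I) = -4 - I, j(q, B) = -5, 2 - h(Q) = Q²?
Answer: 17904313249/5322249 ≈ 3364.1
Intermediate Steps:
h(Q) = 2 - Q²
S(t) = -2 - 1/(-5 + 2*t²) (S(t) = -2 + (-4 - 1*(-3))/((t² + t*t) - 5) = -2 + (-4 + 3)/((t² + t²) - 5) = -2 - 1/(2*t² - 5) = -2 - 1/(-5 + 2*t²))
(S(h(6)) - 56)² = ((9 - 4*(2 - 1*6²)²)/(-5 + 2*(2 - 1*6²)²) - 56)² = ((9 - 4*(2 - 1*36)²)/(-5 + 2*(2 - 1*36)²) - 56)² = ((9 - 4*(2 - 36)²)/(-5 + 2*(2 - 36)²) - 56)² = ((9 - 4*(-34)²)/(-5 + 2*(-34)²) - 56)² = ((9 - 4*1156)/(-5 + 2*1156) - 56)² = ((9 - 4624)/(-5 + 2312) - 56)² = (-4615/2307 - 56)² = (-133807/2307)² = 17904313249/5322249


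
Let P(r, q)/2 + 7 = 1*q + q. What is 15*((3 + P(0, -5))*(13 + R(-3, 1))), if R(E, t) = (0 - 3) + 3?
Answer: -6045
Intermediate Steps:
R(E, t) = 0 (R(E, t) = -3 + 3 = 0)
P(r, q) = -14 + 4*q (P(r, q) = -14 + 2*(1*q + q) = -14 + 2*(q + q) = -14 + 2*(2*q) = -14 + 4*q)
15*((3 + P(0, -5))*(13 + R(-3, 1))) = 15*((3 + (-14 + 4*(-5)))*(13 + 0)) = 15*((3 + (-14 - 20))*13) = 15*((3 - 34)*13) = 15*(-31*13) = 15*(-403) = -6045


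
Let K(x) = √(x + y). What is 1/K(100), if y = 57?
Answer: √157/157 ≈ 0.079809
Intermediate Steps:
K(x) = √(57 + x) (K(x) = √(x + 57) = √(57 + x))
1/K(100) = 1/(√(57 + 100)) = 1/(√157) = √157/157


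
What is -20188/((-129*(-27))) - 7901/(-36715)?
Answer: -713683237/127878345 ≈ -5.5810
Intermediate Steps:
-20188/((-129*(-27))) - 7901/(-36715) = -20188/3483 - 7901*(-1/36715) = -20188*1/3483 + 7901/36715 = -20188/3483 + 7901/36715 = -713683237/127878345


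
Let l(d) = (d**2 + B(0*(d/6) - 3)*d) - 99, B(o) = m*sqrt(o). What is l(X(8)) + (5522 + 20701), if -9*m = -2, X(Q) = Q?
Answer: 26188 + 16*I*sqrt(3)/9 ≈ 26188.0 + 3.0792*I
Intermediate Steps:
m = 2/9 (m = -1/9*(-2) = 2/9 ≈ 0.22222)
B(o) = 2*sqrt(o)/9
l(d) = -99 + d**2 + 2*I*d*sqrt(3)/9 (l(d) = (d**2 + (2*sqrt(0*(d/6) - 3)/9)*d) - 99 = (d**2 + (2*sqrt(0 - 3)/9)*d) - 99 = (d**2 + (2*sqrt(-3)/9)*d) - 99 = (d**2 + (2*(I*sqrt(3))/9)*d) - 99 = (d**2 + (2*I*sqrt(3)/9)*d) - 99 = (d**2 + 2*I*d*sqrt(3)/9) - 99 = -99 + d**2 + 2*I*d*sqrt(3)/9)
l(X(8)) + (5522 + 20701) = (-99 + 8**2 + (2/9)*I*8*sqrt(3)) + (5522 + 20701) = (-99 + 64 + 16*I*sqrt(3)/9) + 26223 = (-35 + 16*I*sqrt(3)/9) + 26223 = 26188 + 16*I*sqrt(3)/9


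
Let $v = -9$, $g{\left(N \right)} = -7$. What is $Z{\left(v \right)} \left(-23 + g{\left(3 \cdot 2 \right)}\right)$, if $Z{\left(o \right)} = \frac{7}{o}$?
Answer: $\frac{70}{3} \approx 23.333$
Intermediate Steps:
$Z{\left(v \right)} \left(-23 + g{\left(3 \cdot 2 \right)}\right) = \frac{7}{-9} \left(-23 - 7\right) = 7 \left(- \frac{1}{9}\right) \left(-30\right) = \left(- \frac{7}{9}\right) \left(-30\right) = \frac{70}{3}$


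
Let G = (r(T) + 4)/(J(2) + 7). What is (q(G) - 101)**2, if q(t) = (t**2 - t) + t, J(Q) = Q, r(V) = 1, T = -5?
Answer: 66520336/6561 ≈ 10139.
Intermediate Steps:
G = 5/9 (G = (1 + 4)/(2 + 7) = 5/9 ≈ 0.55556)
q(t) = t**2
(q(G) - 101)**2 = ((5/9)**2 - 101)**2 = (25/81 - 101)**2 = (-8156/81)**2 = 66520336/6561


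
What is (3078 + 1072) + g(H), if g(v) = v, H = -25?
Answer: 4125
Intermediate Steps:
(3078 + 1072) + g(H) = (3078 + 1072) - 25 = 4150 - 25 = 4125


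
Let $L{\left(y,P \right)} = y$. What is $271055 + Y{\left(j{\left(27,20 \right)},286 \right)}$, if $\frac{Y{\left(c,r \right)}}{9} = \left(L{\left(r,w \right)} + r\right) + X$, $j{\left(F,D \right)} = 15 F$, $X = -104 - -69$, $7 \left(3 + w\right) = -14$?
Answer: $275888$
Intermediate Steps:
$w = -5$ ($w = -3 + \frac{1}{7} \left(-14\right) = -3 - 2 = -5$)
$X = -35$ ($X = -104 + 69 = -35$)
$Y{\left(c,r \right)} = -315 + 18 r$ ($Y{\left(c,r \right)} = 9 \left(\left(r + r\right) - 35\right) = 9 \left(2 r - 35\right) = 9 \left(-35 + 2 r\right) = -315 + 18 r$)
$271055 + Y{\left(j{\left(27,20 \right)},286 \right)} = 271055 + \left(-315 + 18 \cdot 286\right) = 271055 + \left(-315 + 5148\right) = 271055 + 4833 = 275888$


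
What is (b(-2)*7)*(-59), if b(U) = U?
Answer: 826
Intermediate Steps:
(b(-2)*7)*(-59) = -2*7*(-59) = -14*(-59) = 826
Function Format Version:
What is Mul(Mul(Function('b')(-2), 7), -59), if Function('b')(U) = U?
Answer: 826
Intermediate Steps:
Mul(Mul(Function('b')(-2), 7), -59) = Mul(Mul(-2, 7), -59) = Mul(-14, -59) = 826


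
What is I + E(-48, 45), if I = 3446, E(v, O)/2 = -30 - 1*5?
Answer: 3376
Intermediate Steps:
E(v, O) = -70 (E(v, O) = 2*(-30 - 1*5) = 2*(-30 - 5) = 2*(-35) = -70)
I + E(-48, 45) = 3446 - 70 = 3376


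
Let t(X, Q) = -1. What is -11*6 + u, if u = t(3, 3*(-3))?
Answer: -67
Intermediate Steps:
u = -1
-11*6 + u = -11*6 - 1 = -66 - 1 = -67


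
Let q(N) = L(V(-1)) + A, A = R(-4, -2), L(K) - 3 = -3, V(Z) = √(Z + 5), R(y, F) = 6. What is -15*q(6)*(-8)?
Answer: 720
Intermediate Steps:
V(Z) = √(5 + Z)
L(K) = 0 (L(K) = 3 - 3 = 0)
A = 6
q(N) = 6 (q(N) = 0 + 6 = 6)
-15*q(6)*(-8) = -15*6*(-8) = -90*(-8) = 720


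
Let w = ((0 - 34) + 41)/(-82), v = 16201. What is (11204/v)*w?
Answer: -39214/664241 ≈ -0.059036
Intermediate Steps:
w = -7/82 (w = (-34 + 41)*(-1/82) = 7*(-1/82) = -7/82 ≈ -0.085366)
(11204/v)*w = (11204/16201)*(-7/82) = -39214/664241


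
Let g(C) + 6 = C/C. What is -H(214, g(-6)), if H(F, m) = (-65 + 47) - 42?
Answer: 60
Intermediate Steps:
g(C) = -5 (g(C) = -6 + C/C = -6 + 1 = -5)
H(F, m) = -60 (H(F, m) = -18 - 42 = -60)
-H(214, g(-6)) = -1*(-60) = 60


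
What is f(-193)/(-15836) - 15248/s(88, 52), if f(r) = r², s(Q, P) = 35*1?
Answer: -242771043/554260 ≈ -438.01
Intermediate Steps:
s(Q, P) = 35
f(-193)/(-15836) - 15248/s(88, 52) = (-193)²/(-15836) - 15248/35 = 37249*(-1/15836) - 15248*1/35 = -37249/15836 - 15248/35 = -242771043/554260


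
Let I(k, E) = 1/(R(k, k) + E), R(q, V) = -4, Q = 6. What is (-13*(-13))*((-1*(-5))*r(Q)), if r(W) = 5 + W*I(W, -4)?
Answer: 14365/4 ≈ 3591.3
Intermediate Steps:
I(k, E) = 1/(-4 + E)
r(W) = 5 - W/8 (r(W) = 5 + W/(-4 - 4) = 5 + W/(-8) = 5 + W*(-⅛) = 5 - W/8)
(-13*(-13))*((-1*(-5))*r(Q)) = (-13*(-13))*((-1*(-5))*(5 - ⅛*6)) = 169*(5*(5 - ¾)) = 169*(5*(17/4)) = 169*(85/4) = 14365/4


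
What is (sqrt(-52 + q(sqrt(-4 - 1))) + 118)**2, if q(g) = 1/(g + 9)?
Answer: (118 + sqrt((-467 - 52*I*sqrt(5))/(9 + I*sqrt(5))))**2 ≈ 13873.0 - 1700.1*I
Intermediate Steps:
q(g) = 1/(9 + g)
(sqrt(-52 + q(sqrt(-4 - 1))) + 118)**2 = (sqrt(-52 + 1/(9 + sqrt(-4 - 1))) + 118)**2 = (sqrt(-52 + 1/(9 + sqrt(-5))) + 118)**2 = (sqrt(-52 + 1/(9 + I*sqrt(5))) + 118)**2 = (118 + sqrt(-52 + 1/(9 + I*sqrt(5))))**2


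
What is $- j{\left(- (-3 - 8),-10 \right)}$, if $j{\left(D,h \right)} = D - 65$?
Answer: $54$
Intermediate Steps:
$j{\left(D,h \right)} = -65 + D$ ($j{\left(D,h \right)} = D + \left(-67 + 2\right) = D - 65 = -65 + D$)
$- j{\left(- (-3 - 8),-10 \right)} = - (-65 - \left(-3 - 8\right)) = - (-65 - -11) = - (-65 + 11) = \left(-1\right) \left(-54\right) = 54$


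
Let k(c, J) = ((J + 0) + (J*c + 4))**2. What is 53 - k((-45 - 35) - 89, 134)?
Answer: -506610011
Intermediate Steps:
k(c, J) = (4 + J + J*c)**2 (k(c, J) = (J + (4 + J*c))**2 = (4 + J + J*c)**2)
53 - k((-45 - 35) - 89, 134) = 53 - (4 + 134 + 134*((-45 - 35) - 89))**2 = 53 - (4 + 134 + 134*(-80 - 89))**2 = 53 - (4 + 134 + 134*(-169))**2 = 53 - (4 + 134 - 22646)**2 = 53 - 1*(-22508)**2 = 53 - 1*506610064 = 53 - 506610064 = -506610011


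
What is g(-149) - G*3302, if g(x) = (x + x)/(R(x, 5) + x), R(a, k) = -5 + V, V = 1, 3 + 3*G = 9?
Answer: -1010114/153 ≈ -6602.1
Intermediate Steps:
G = 2 (G = -1 + (⅓)*9 = -1 + 3 = 2)
R(a, k) = -4 (R(a, k) = -5 + 1 = -4)
g(x) = 2*x/(-4 + x) (g(x) = (x + x)/(-4 + x) = (2*x)/(-4 + x) = 2*x/(-4 + x))
g(-149) - G*3302 = 2*(-149)/(-4 - 149) - 2*3302 = 2*(-149)/(-153) - 1*6604 = 2*(-149)*(-1/153) - 6604 = 298/153 - 6604 = -1010114/153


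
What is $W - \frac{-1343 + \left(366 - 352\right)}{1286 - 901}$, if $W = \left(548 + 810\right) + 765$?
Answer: $\frac{818684}{385} \approx 2126.5$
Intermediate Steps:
$W = 2123$ ($W = 1358 + 765 = 2123$)
$W - \frac{-1343 + \left(366 - 352\right)}{1286 - 901} = 2123 - \frac{-1343 + \left(366 - 352\right)}{1286 - 901} = 2123 - \frac{-1343 + \left(366 - 352\right)}{385} = 2123 - \left(-1343 + 14\right) \frac{1}{385} = 2123 - \left(-1329\right) \frac{1}{385} = 2123 - - \frac{1329}{385} = 2123 + \frac{1329}{385} = \frac{818684}{385}$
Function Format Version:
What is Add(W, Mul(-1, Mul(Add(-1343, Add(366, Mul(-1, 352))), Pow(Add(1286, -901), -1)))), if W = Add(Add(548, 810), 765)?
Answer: Rational(818684, 385) ≈ 2126.5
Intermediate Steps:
W = 2123 (W = Add(1358, 765) = 2123)
Add(W, Mul(-1, Mul(Add(-1343, Add(366, Mul(-1, 352))), Pow(Add(1286, -901), -1)))) = Add(2123, Mul(-1, Mul(Add(-1343, Add(366, Mul(-1, 352))), Pow(Add(1286, -901), -1)))) = Add(2123, Mul(-1, Mul(Add(-1343, Add(366, -352)), Pow(385, -1)))) = Add(2123, Mul(-1, Mul(Add(-1343, 14), Rational(1, 385)))) = Add(2123, Mul(-1, Mul(-1329, Rational(1, 385)))) = Add(2123, Mul(-1, Rational(-1329, 385))) = Add(2123, Rational(1329, 385)) = Rational(818684, 385)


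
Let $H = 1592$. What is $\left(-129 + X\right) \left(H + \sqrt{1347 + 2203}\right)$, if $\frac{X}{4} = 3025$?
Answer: $19057832 + 59855 \sqrt{142} \approx 1.9771 \cdot 10^{7}$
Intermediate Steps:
$X = 12100$ ($X = 4 \cdot 3025 = 12100$)
$\left(-129 + X\right) \left(H + \sqrt{1347 + 2203}\right) = \left(-129 + 12100\right) \left(1592 + \sqrt{1347 + 2203}\right) = 11971 \left(1592 + \sqrt{3550}\right) = 11971 \left(1592 + 5 \sqrt{142}\right) = 19057832 + 59855 \sqrt{142}$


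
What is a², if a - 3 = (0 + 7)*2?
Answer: 289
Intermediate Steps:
a = 17 (a = 3 + (0 + 7)*2 = 3 + 7*2 = 3 + 14 = 17)
a² = 17² = 289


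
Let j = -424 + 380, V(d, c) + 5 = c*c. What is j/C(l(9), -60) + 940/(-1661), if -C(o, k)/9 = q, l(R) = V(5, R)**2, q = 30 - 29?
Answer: 64624/14949 ≈ 4.3230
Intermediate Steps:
V(d, c) = -5 + c**2 (V(d, c) = -5 + c*c = -5 + c**2)
q = 1
l(R) = (-5 + R**2)**2
j = -44
C(o, k) = -9 (C(o, k) = -9*1 = -9)
j/C(l(9), -60) + 940/(-1661) = -44/(-9) + 940/(-1661) = -44*(-1/9) + 940*(-1/1661) = 44/9 - 940/1661 = 64624/14949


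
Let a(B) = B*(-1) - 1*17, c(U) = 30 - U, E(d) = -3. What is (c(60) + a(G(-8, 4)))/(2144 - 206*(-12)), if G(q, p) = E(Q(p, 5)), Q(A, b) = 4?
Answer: -11/1154 ≈ -0.0095321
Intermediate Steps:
G(q, p) = -3
a(B) = -17 - B (a(B) = -B - 17 = -17 - B)
(c(60) + a(G(-8, 4)))/(2144 - 206*(-12)) = ((30 - 1*60) + (-17 - 1*(-3)))/(2144 - 206*(-12)) = ((30 - 60) + (-17 + 3))/(2144 + 2472) = (-30 - 14)/4616 = -44*1/4616 = -11/1154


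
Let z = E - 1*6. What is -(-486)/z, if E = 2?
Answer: -243/2 ≈ -121.50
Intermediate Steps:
z = -4 (z = 2 - 1*6 = 2 - 6 = -4)
-(-486)/z = -(-486)/(-4) = -(-486)*(-1)/4 = -54*9/4 = -243/2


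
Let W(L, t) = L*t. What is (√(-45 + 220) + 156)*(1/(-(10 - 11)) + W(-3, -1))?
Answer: 624 + 20*√7 ≈ 676.92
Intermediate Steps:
(√(-45 + 220) + 156)*(1/(-(10 - 11)) + W(-3, -1)) = (√(-45 + 220) + 156)*(1/(-(10 - 11)) - 3*(-1)) = (√175 + 156)*(1/(-1*(-1)) + 3) = (5*√7 + 156)*(1/1 + 3) = (156 + 5*√7)*(1 + 3) = (156 + 5*√7)*4 = 624 + 20*√7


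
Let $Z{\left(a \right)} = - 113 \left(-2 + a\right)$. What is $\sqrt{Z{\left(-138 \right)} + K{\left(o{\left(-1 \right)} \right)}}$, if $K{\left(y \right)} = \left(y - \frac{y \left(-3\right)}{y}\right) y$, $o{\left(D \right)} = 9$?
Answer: $2 \sqrt{3982} \approx 126.21$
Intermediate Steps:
$Z{\left(a \right)} = 226 - 113 a$
$K{\left(y \right)} = y \left(3 + y\right)$ ($K{\left(y \right)} = \left(y - \frac{\left(-3\right) y}{y}\right) y = \left(y - -3\right) y = \left(y + 3\right) y = \left(3 + y\right) y = y \left(3 + y\right)$)
$\sqrt{Z{\left(-138 \right)} + K{\left(o{\left(-1 \right)} \right)}} = \sqrt{\left(226 - -15594\right) + 9 \left(3 + 9\right)} = \sqrt{\left(226 + 15594\right) + 9 \cdot 12} = \sqrt{15820 + 108} = \sqrt{15928} = 2 \sqrt{3982}$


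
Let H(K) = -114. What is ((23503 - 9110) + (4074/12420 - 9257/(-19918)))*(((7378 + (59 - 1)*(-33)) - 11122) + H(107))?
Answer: -12411050986724/149385 ≈ -8.3081e+7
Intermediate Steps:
((23503 - 9110) + (4074/12420 - 9257/(-19918)))*(((7378 + (59 - 1)*(-33)) - 11122) + H(107)) = ((23503 - 9110) + (4074/12420 - 9257/(-19918)))*(((7378 + (59 - 1)*(-33)) - 11122) - 114) = (14393 + (4074*(1/12420) - 9257*(-1/19918)))*(((7378 + 58*(-33)) - 11122) - 114) = (14393 + (679/2070 + 9257/19918))*(((7378 - 1914) - 11122) - 114) = (14393 + 355286/448155)*((5464 - 11122) - 114) = 6450650201*(-5658 - 114)/448155 = (6450650201/448155)*(-5772) = -12411050986724/149385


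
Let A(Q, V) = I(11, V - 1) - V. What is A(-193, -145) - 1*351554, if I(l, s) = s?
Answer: -351555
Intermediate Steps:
A(Q, V) = -1 (A(Q, V) = (V - 1) - V = (-1 + V) - V = -1)
A(-193, -145) - 1*351554 = -1 - 1*351554 = -1 - 351554 = -351555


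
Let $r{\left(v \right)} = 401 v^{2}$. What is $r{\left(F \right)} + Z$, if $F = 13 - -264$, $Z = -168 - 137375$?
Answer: $30630786$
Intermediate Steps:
$Z = -137543$ ($Z = -168 - 137375 = -137543$)
$F = 277$ ($F = 13 + 264 = 277$)
$r{\left(F \right)} + Z = 401 \cdot 277^{2} - 137543 = 401 \cdot 76729 - 137543 = 30768329 - 137543 = 30630786$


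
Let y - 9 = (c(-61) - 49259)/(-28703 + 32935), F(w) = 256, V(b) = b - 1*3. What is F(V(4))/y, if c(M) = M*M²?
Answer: -135424/29769 ≈ -4.5492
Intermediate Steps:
V(b) = -3 + b (V(b) = b - 3 = -3 + b)
c(M) = M³
y = -29769/529 (y = 9 + ((-61)³ - 49259)/(-28703 + 32935) = 9 + (-226981 - 49259)/4232 = 9 - 276240*1/4232 = 9 - 34530/529 = -29769/529 ≈ -56.274)
F(V(4))/y = 256/(-29769/529) = 256*(-529/29769) = -135424/29769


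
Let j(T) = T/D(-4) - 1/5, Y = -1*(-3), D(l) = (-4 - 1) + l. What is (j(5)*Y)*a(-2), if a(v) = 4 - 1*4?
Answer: 0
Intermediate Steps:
D(l) = -5 + l
a(v) = 0 (a(v) = 4 - 4 = 0)
Y = 3
j(T) = -⅕ - T/9 (j(T) = T/(-5 - 4) - 1/5 = T/(-9) - 1*⅕ = T*(-⅑) - ⅕ = -T/9 - ⅕ = -⅕ - T/9)
(j(5)*Y)*a(-2) = ((-⅕ - ⅑*5)*3)*0 = ((-⅕ - 5/9)*3)*0 = -34/45*3*0 = -34/15*0 = 0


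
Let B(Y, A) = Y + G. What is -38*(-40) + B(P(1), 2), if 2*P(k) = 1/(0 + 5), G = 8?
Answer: 15281/10 ≈ 1528.1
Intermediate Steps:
P(k) = ⅒ (P(k) = 1/(2*(0 + 5)) = (½)/5 = (½)*(⅕) = ⅒)
B(Y, A) = 8 + Y (B(Y, A) = Y + 8 = 8 + Y)
-38*(-40) + B(P(1), 2) = -38*(-40) + (8 + ⅒) = 1520 + 81/10 = 15281/10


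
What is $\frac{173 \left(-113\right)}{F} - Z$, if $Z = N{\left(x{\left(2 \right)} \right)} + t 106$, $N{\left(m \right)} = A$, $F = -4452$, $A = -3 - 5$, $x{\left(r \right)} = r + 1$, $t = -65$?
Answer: $\frac{30729445}{4452} \approx 6902.4$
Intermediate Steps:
$x{\left(r \right)} = 1 + r$
$A = -8$
$N{\left(m \right)} = -8$
$Z = -6898$ ($Z = -8 - 6890 = -6898$)
$\frac{173 \left(-113\right)}{F} - Z = \frac{173 \left(-113\right)}{-4452} - -6898 = \left(-19549\right) \left(- \frac{1}{4452}\right) + 6898 = \frac{19549}{4452} + 6898 = \frac{30729445}{4452}$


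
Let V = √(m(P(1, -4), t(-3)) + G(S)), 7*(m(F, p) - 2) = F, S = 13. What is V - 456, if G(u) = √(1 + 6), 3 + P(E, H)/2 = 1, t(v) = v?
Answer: -456 + √(70 + 49*√7)/7 ≈ -453.98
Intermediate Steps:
P(E, H) = -4 (P(E, H) = -6 + 2*1 = -6 + 2 = -4)
m(F, p) = 2 + F/7
G(u) = √7
V = √(10/7 + √7) (V = √((2 + (⅐)*(-4)) + √7) = √((2 - 4/7) + √7) = √(10/7 + √7) ≈ 2.0185)
V - 456 = √(70 + 49*√7)/7 - 456 = -456 + √(70 + 49*√7)/7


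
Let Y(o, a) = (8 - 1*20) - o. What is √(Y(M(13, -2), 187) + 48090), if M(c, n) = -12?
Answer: √48090 ≈ 219.29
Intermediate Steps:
Y(o, a) = -12 - o (Y(o, a) = (8 - 20) - o = -12 - o)
√(Y(M(13, -2), 187) + 48090) = √((-12 - 1*(-12)) + 48090) = √((-12 + 12) + 48090) = √(0 + 48090) = √48090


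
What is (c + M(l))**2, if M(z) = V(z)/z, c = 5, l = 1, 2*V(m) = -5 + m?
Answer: 9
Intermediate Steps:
V(m) = -5/2 + m/2 (V(m) = (-5 + m)/2 = -5/2 + m/2)
M(z) = (-5/2 + z/2)/z
(c + M(l))**2 = (5 + (1/2)*(-5 + 1)/1)**2 = (5 + (1/2)*1*(-4))**2 = (5 - 2)**2 = 3**2 = 9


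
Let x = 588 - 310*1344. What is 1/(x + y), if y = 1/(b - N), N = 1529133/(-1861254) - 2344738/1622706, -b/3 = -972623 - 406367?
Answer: -694153616183703535/288804000320294430475302 ≈ -2.4035e-6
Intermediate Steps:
b = 4136970 (b = -3*(-972623 - 406367) = -3*(-1378990) = 4136970)
N = -380304793075/167792668518 (N = 1529133*(-1/1861254) - 2344738*1/1622706 = -509711/620418 - 1172369/811353 = -380304793075/167792668518 ≈ -2.2665)
x = -416052 (x = 588 - 416640 = -416052)
y = 167792668518/694153616183703535 (y = 1/(4136970 - 1*(-380304793075/167792668518)) = 1/(4136970 + 380304793075/167792668518) = 1/(694153616183703535/167792668518) = 167792668518/694153616183703535 ≈ 2.4172e-7)
1/(x + y) = 1/(-416052 + 167792668518/694153616183703535) = 1/(-288804000320294430475302/694153616183703535) = -694153616183703535/288804000320294430475302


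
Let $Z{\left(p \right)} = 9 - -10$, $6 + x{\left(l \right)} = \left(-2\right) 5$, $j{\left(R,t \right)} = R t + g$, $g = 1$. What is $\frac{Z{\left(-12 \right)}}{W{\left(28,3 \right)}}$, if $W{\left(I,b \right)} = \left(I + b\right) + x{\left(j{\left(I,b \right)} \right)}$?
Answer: $\frac{19}{15} \approx 1.2667$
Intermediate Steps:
$j{\left(R,t \right)} = 1 + R t$ ($j{\left(R,t \right)} = R t + 1 = 1 + R t$)
$x{\left(l \right)} = -16$ ($x{\left(l \right)} = -6 - 10 = -16$)
$Z{\left(p \right)} = 19$ ($Z{\left(p \right)} = 9 + 10 = 19$)
$W{\left(I,b \right)} = -16 + I + b$ ($W{\left(I,b \right)} = \left(I + b\right) - 16 = -16 + I + b$)
$\frac{Z{\left(-12 \right)}}{W{\left(28,3 \right)}} = \frac{19}{-16 + 28 + 3} = \frac{19}{15}$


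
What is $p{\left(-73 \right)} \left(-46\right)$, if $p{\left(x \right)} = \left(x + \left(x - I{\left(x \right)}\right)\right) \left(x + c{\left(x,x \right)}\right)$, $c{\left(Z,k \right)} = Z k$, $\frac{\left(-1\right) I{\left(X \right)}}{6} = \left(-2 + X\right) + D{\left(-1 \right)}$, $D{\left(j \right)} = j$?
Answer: $145549152$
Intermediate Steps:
$I{\left(X \right)} = 18 - 6 X$ ($I{\left(X \right)} = - 6 \left(\left(-2 + X\right) - 1\right) = - 6 \left(-3 + X\right) = 18 - 6 X$)
$p{\left(x \right)} = \left(-18 + 8 x\right) \left(x + x^{2}\right)$ ($p{\left(x \right)} = \left(x + \left(x - \left(18 - 6 x\right)\right)\right) \left(x + x x\right) = \left(x + \left(x + \left(-18 + 6 x\right)\right)\right) \left(x + x^{2}\right) = \left(x + \left(-18 + 7 x\right)\right) \left(x + x^{2}\right) = \left(-18 + 8 x\right) \left(x + x^{2}\right)$)
$p{\left(-73 \right)} \left(-46\right) = 2 \left(-73\right) \left(-9 - -365 + 4 \left(-73\right)^{2}\right) \left(-46\right) = 2 \left(-73\right) \left(-9 + 365 + 4 \cdot 5329\right) \left(-46\right) = 2 \left(-73\right) \left(-9 + 365 + 21316\right) \left(-46\right) = 2 \left(-73\right) 21672 \left(-46\right) = \left(-3164112\right) \left(-46\right) = 145549152$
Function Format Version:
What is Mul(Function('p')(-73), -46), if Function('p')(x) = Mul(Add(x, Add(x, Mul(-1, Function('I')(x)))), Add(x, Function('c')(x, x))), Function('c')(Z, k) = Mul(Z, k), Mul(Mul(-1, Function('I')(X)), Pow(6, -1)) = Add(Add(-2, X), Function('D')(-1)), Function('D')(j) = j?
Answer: 145549152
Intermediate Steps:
Function('I')(X) = Add(18, Mul(-6, X)) (Function('I')(X) = Mul(-6, Add(Add(-2, X), -1)) = Mul(-6, Add(-3, X)) = Add(18, Mul(-6, X)))
Function('p')(x) = Mul(Add(-18, Mul(8, x)), Add(x, Pow(x, 2))) (Function('p')(x) = Mul(Add(x, Add(x, Mul(-1, Add(18, Mul(-6, x))))), Add(x, Mul(x, x))) = Mul(Add(x, Add(x, Add(-18, Mul(6, x)))), Add(x, Pow(x, 2))) = Mul(Add(x, Add(-18, Mul(7, x))), Add(x, Pow(x, 2))) = Mul(Add(-18, Mul(8, x)), Add(x, Pow(x, 2))))
Mul(Function('p')(-73), -46) = Mul(Mul(2, -73, Add(-9, Mul(-5, -73), Mul(4, Pow(-73, 2)))), -46) = Mul(Mul(2, -73, Add(-9, 365, Mul(4, 5329))), -46) = Mul(Mul(2, -73, Add(-9, 365, 21316)), -46) = Mul(Mul(2, -73, 21672), -46) = Mul(-3164112, -46) = 145549152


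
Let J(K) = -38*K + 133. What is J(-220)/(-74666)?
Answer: -8493/74666 ≈ -0.11375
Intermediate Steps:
J(K) = 133 - 38*K
J(-220)/(-74666) = (133 - 38*(-220))/(-74666) = (133 + 8360)*(-1/74666) = 8493*(-1/74666) = -8493/74666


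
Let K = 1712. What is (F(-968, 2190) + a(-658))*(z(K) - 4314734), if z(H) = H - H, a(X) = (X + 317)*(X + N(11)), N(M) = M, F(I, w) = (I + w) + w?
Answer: -966668690626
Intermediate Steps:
F(I, w) = I + 2*w
a(X) = (11 + X)*(317 + X) (a(X) = (X + 317)*(X + 11) = (317 + X)*(11 + X) = (11 + X)*(317 + X))
z(H) = 0
(F(-968, 2190) + a(-658))*(z(K) - 4314734) = ((-968 + 2*2190) + (3487 + (-658)² + 328*(-658)))*(0 - 4314734) = ((-968 + 4380) + (3487 + 432964 - 215824))*(-4314734) = (3412 + 220627)*(-4314734) = 224039*(-4314734) = -966668690626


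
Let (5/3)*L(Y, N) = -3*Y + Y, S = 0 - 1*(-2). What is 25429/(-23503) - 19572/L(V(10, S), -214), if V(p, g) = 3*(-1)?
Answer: -383410217/70509 ≈ -5437.8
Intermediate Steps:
S = 2 (S = 0 + 2 = 2)
V(p, g) = -3
L(Y, N) = -6*Y/5 (L(Y, N) = 3*(-3*Y + Y)/5 = 3*(-2*Y)/5 = -6*Y/5)
25429/(-23503) - 19572/L(V(10, S), -214) = 25429/(-23503) - 19572/((-6/5*(-3))) = 25429*(-1/23503) - 19572/18/5 = -25429/23503 - 19572*5/18 = -25429/23503 - 16310/3 = -383410217/70509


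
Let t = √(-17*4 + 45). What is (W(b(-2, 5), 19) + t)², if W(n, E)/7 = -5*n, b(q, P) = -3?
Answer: (105 + I*√23)² ≈ 11002.0 + 1007.1*I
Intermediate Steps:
W(n, E) = -35*n (W(n, E) = 7*(-5*n) = -35*n)
t = I*√23 (t = √(-68 + 45) = √(-23) = I*√23 ≈ 4.7958*I)
(W(b(-2, 5), 19) + t)² = (-35*(-3) + I*√23)² = (105 + I*√23)²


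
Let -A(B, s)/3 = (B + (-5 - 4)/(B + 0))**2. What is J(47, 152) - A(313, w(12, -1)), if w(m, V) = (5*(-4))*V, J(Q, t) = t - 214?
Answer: 28782410722/97969 ≈ 2.9379e+5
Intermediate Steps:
J(Q, t) = -214 + t
w(m, V) = -20*V
A(B, s) = -3*(B - 9/B)**2 (A(B, s) = -3*(B + (-5 - 4)/(B + 0))**2 = -3*(B - 9/B)**2)
J(47, 152) - A(313, w(12, -1)) = (-214 + 152) - (-3)*(-9 + 313**2)**2/313**2 = -62 - (-3)*(-9 + 97969)**2/97969 = -62 - (-3)*97960**2/97969 = -62 - (-3)*9596161600/97969 = -62 - 1*(-28788484800/97969) = -62 + 28788484800/97969 = 28782410722/97969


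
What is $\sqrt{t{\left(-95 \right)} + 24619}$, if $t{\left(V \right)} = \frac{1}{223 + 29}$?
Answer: $\frac{\sqrt{43427923}}{42} \approx 156.9$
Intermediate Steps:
$t{\left(V \right)} = \frac{1}{252}$
$\sqrt{t{\left(-95 \right)} + 24619} = \sqrt{\frac{1}{252} + 24619} = \sqrt{\frac{6203989}{252}} = \frac{\sqrt{43427923}}{42}$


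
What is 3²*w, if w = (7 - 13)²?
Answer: 324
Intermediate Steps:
w = 36 (w = (-6)² = 36)
3²*w = 3²*36 = 9*36 = 324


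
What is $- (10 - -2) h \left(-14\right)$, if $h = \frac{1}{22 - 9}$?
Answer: $\frac{168}{13} \approx 12.923$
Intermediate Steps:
$h = \frac{1}{13} \approx 0.076923$
$- (10 - -2) h \left(-14\right) = - (10 - -2) \frac{1}{13} \left(-14\right) = - (10 + 2) \frac{1}{13} \left(-14\right) = \left(-1\right) 12 \cdot \frac{1}{13} \left(-14\right) = \left(-12\right) \frac{1}{13} \left(-14\right) = \left(- \frac{12}{13}\right) \left(-14\right) = \frac{168}{13}$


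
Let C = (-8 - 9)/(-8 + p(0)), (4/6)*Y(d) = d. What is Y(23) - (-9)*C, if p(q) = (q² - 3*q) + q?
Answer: 429/8 ≈ 53.625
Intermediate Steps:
Y(d) = 3*d/2
p(q) = q² - 2*q
C = 17/8 (C = (-8 - 9)/(-8 + 0*(-2 + 0)) = -17/(-8 + 0*(-2)) = -17/(-8 + 0) = -17/(-8) = -17*(-⅛) = 17/8 ≈ 2.1250)
Y(23) - (-9)*C = (3/2)*23 - (-9)*17/8 = 69/2 - 1*(-153/8) = 69/2 + 153/8 = 429/8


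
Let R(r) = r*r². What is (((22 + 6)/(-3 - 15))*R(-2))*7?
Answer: 784/9 ≈ 87.111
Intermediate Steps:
R(r) = r³
(((22 + 6)/(-3 - 15))*R(-2))*7 = (((22 + 6)/(-3 - 15))*(-2)³)*7 = ((28/(-18))*(-8))*7 = ((28*(-1/18))*(-8))*7 = -14/9*(-8)*7 = (112/9)*7 = 784/9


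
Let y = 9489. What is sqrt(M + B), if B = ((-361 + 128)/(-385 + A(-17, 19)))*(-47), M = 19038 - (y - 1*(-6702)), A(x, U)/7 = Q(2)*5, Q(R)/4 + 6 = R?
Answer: 2*sqrt(70335930)/315 ≈ 53.249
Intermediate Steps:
Q(R) = -24 + 4*R
A(x, U) = -560 (A(x, U) = 7*((-24 + 4*2)*5) = 7*((-24 + 8)*5) = 7*(-16*5) = 7*(-80) = -560)
M = 2847 (M = 19038 - (9489 - 1*(-6702)) = 19038 - (9489 + 6702) = 19038 - 1*16191 = 19038 - 16191 = 2847)
B = -10951/945 (B = ((-361 + 128)/(-385 - 560))*(-47) = -233/(-945)*(-47) = -233*(-1/945)*(-47) = (233/945)*(-47) = -10951/945 ≈ -11.588)
sqrt(M + B) = sqrt(2847 - 10951/945) = sqrt(2679464/945) = 2*sqrt(70335930)/315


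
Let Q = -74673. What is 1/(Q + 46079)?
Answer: -1/28594 ≈ -3.4972e-5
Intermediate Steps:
1/(Q + 46079) = 1/(-74673 + 46079) = 1/(-28594) = -1/28594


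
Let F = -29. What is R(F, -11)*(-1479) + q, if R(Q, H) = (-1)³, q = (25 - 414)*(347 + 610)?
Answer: -370794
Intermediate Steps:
q = -372273 (q = -389*957 = -372273)
R(Q, H) = -1
R(F, -11)*(-1479) + q = -1*(-1479) - 372273 = 1479 - 372273 = -370794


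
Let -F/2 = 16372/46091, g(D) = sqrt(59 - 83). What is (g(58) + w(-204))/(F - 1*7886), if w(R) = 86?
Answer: -1981913/181753185 - 46091*I*sqrt(6)/181753185 ≈ -0.010904 - 0.00062117*I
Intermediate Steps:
g(D) = 2*I*sqrt(6) (g(D) = sqrt(-24) = 2*I*sqrt(6))
F = -32744/46091 ≈ -0.71042
(g(58) + w(-204))/(F - 1*7886) = (2*I*sqrt(6) + 86)/(-32744/46091 - 1*7886) = (86 + 2*I*sqrt(6))/(-32744/46091 - 7886) = (86 + 2*I*sqrt(6))/(-363506370/46091) = (86 + 2*I*sqrt(6))*(-46091/363506370) = -1981913/181753185 - 46091*I*sqrt(6)/181753185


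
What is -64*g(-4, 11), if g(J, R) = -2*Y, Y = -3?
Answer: -384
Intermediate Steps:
g(J, R) = 6 (g(J, R) = -2*(-3) = 6)
-64*g(-4, 11) = -64*6 = -384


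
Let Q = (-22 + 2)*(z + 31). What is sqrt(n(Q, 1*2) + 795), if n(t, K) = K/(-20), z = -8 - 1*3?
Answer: sqrt(79490)/10 ≈ 28.194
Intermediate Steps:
z = -11 (z = -8 - 3 = -11)
Q = -400 (Q = (-22 + 2)*(-11 + 31) = -20*20 = -400)
n(t, K) = -K/20 (n(t, K) = K*(-1/20) = -K/20)
sqrt(n(Q, 1*2) + 795) = sqrt(-2/20 + 795) = sqrt(-1/20*2 + 795) = sqrt(-1/10 + 795) = sqrt(7949/10) = sqrt(79490)/10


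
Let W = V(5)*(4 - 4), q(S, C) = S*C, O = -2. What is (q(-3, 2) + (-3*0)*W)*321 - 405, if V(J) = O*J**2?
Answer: -2331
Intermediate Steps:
V(J) = -2*J**2
q(S, C) = C*S
W = 0 (W = (-2*5**2)*(4 - 4) = -2*25*0 = -50*0 = 0)
(q(-3, 2) + (-3*0)*W)*321 - 405 = (2*(-3) - 3*0*0)*321 - 405 = (-6 + 0*0)*321 - 405 = (-6 + 0)*321 - 405 = -6*321 - 405 = -1926 - 405 = -2331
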